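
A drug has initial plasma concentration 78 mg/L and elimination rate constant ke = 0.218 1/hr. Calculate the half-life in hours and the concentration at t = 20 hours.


t_half = ln(2) / ke = 0.693147 / 0.218 = 3.18 hr
C(t) = C0 * exp(-ke*t) = 78 * exp(-0.218*20)
C(20) = 0.9967 mg/L


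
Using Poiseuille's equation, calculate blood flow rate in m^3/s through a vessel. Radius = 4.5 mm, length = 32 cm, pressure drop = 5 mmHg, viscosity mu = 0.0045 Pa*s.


Q = pi*r^4*dP / (8*mu*L)
r = 0.0045 m, L = 0.32 m
dP = 5 mmHg = 666.61 Pa
Q = 7.4545e-05 m^3/s


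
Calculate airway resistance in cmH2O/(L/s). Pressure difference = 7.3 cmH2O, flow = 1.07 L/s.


R = dP / flow
R = 7.3 / 1.07
R = 6.822 cmH2O/(L/s)


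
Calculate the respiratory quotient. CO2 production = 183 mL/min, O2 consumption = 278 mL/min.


RQ = VCO2 / VO2
RQ = 183 / 278
RQ = 0.6583


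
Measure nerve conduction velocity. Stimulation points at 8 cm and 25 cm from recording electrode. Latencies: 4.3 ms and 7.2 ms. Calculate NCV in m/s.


Distance = (25 - 8) / 100 = 0.17 m
dt = (7.2 - 4.3) / 1000 = 0.0029 s
NCV = dist / dt = 58.62 m/s


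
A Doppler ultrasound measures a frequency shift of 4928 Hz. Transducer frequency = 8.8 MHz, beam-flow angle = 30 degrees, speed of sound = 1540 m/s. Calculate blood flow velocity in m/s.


v = fd * c / (2 * f0 * cos(theta))
v = 4928 * 1540 / (2 * 8.8000e+06 * cos(30))
v = 0.4979 m/s


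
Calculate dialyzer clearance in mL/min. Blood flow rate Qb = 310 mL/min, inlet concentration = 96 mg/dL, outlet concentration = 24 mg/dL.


K = Qb * (Cb_in - Cb_out) / Cb_in
K = 310 * (96 - 24) / 96
K = 232.5 mL/min


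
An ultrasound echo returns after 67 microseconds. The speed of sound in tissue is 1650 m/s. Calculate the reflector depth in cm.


depth = c * t / 2
t = 67 us = 6.7000e-05 s
depth = 1650 * 6.7000e-05 / 2
depth = 0.055275 m = 5.5275 cm


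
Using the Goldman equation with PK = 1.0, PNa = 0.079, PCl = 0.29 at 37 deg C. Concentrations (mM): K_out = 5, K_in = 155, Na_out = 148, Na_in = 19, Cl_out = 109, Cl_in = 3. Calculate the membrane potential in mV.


Vm = (RT/F)*ln((PK*Ko + PNa*Nao + PCl*Cli)/(PK*Ki + PNa*Nai + PCl*Clo))
Numer = 17.562, Denom = 188.111
Vm = -63.37 mV


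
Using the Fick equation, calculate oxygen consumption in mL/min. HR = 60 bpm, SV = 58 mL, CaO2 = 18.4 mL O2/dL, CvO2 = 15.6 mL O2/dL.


CO = HR*SV = 60*58/1000 = 3.48 L/min
a-v O2 diff = 18.4 - 15.6 = 2.8 mL/dL
VO2 = CO * (CaO2-CvO2) * 10 dL/L
VO2 = 3.48 * 2.8 * 10
VO2 = 97.44 mL/min


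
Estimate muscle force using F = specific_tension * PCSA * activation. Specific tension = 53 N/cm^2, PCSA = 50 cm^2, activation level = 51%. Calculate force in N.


F = sigma * PCSA * activation
F = 53 * 50 * 0.51
F = 1352 N


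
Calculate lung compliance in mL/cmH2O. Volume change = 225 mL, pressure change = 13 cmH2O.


C = dV / dP
C = 225 / 13
C = 17.31 mL/cmH2O


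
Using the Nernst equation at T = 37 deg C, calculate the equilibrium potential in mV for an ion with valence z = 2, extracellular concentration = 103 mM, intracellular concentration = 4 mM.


E = (RT/(zF)) * ln(C_out/C_in)
T = 37 + 273.15 = 310.15 K
E = (8.314 * 310.15 / (2 * 96485)) * ln(103/4)
E = 43.41 mV


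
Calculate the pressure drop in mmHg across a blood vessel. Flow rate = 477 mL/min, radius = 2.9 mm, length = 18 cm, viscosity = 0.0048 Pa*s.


dP = 8*mu*L*Q / (pi*r^4)
Q = 477 mL/min = 7.95e-06 m^3/s
dP = 247.303 Pa = 247.303 / 133.322 mmHg = 1.855 mmHg


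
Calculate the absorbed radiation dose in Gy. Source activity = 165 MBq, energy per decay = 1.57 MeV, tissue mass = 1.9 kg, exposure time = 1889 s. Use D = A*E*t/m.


A = 165 MBq = 1.6500e+08 Bq
E = 1.57 MeV = 2.51514e-13 J
D = A*E*t/m = 1.6500e+08*2.51514e-13*1889/1.9
D = 0.04126 Gy


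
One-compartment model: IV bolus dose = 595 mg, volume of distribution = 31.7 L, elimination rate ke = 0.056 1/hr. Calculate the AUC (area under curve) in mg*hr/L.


C0 = Dose/Vd = 595/31.7 = 18.7697 mg/L
AUC = C0/ke = 18.7697/0.056
AUC = 335.2 mg*hr/L


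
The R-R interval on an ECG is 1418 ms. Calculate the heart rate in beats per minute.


HR = 60 / RR_interval(s)
RR = 1418 ms = 1.418 s
HR = 60 / 1.418 = 42.31 bpm


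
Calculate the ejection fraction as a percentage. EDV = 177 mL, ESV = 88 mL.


SV = EDV - ESV = 177 - 88 = 89 mL
EF = SV/EDV * 100 = 89/177 * 100
EF = 50.28%


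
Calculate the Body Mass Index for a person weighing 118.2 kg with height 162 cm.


BMI = weight / height^2
height = 162 cm = 1.62 m
BMI = 118.2 / 1.62^2
BMI = 45.04 kg/m^2


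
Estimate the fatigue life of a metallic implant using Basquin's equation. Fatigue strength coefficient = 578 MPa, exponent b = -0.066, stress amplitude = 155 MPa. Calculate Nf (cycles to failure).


sigma_a = sigma_f' * (2Nf)^b
2Nf = (sigma_a/sigma_f')^(1/b)
2Nf = (155/578)^(1/-0.066)
2Nf = 4.5766487e+08
Nf = 2.2883e+08


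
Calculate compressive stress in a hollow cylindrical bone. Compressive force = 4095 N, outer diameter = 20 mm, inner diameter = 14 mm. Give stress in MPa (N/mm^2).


A = pi*(r_o^2 - r_i^2)
r_o = 10 mm, r_i = 7 mm
A = 160.221 mm^2
sigma = F/A = 4095 / 160.221
sigma = 25.56 MPa


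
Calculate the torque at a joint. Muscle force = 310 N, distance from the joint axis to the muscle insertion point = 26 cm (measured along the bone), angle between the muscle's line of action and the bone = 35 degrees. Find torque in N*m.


Torque = F * d * sin(theta)   (moment arm = d*sin(theta))
d = 26 cm = 0.26 m
Torque = 310 * 0.26 * sin(35)
Torque = 46.23 N*m


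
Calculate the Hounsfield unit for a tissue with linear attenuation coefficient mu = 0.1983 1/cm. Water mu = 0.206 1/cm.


HU = ((mu_tissue - mu_water) / mu_water) * 1000
HU = ((0.1983 - 0.206) / 0.206) * 1000
HU = -37.38


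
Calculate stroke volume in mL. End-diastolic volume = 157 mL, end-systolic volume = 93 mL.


SV = EDV - ESV
SV = 157 - 93
SV = 64 mL


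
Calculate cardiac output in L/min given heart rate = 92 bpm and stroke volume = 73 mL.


CO = HR * SV
CO = 92 * 73 / 1000
CO = 6.716 L/min


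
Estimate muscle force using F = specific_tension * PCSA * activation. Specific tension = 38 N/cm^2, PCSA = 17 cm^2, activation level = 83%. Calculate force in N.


F = sigma * PCSA * activation
F = 38 * 17 * 0.83
F = 536.2 N


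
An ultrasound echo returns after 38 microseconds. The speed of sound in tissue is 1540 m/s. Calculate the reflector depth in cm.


depth = c * t / 2
t = 38 us = 3.8000e-05 s
depth = 1540 * 3.8000e-05 / 2
depth = 0.02926 m = 2.926 cm


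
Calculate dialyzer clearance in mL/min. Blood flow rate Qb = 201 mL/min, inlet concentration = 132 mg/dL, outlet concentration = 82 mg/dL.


K = Qb * (Cb_in - Cb_out) / Cb_in
K = 201 * (132 - 82) / 132
K = 76.14 mL/min


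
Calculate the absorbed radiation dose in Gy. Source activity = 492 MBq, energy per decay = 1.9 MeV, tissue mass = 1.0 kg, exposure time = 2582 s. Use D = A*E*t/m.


A = 492 MBq = 4.9200e+08 Bq
E = 1.9 MeV = 3.0438e-13 J
D = A*E*t/m = 4.9200e+08*3.0438e-13*2582/1.0
D = 0.3867 Gy


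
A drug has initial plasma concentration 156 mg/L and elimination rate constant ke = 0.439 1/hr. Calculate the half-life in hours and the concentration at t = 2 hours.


t_half = ln(2) / ke = 0.693147 / 0.439 = 1.579 hr
C(t) = C0 * exp(-ke*t) = 156 * exp(-0.439*2)
C(2) = 64.84 mg/L


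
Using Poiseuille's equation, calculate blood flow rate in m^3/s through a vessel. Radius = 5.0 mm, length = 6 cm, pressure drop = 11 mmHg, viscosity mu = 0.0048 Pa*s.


Q = pi*r^4*dP / (8*mu*L)
r = 0.005 m, L = 0.06 m
dP = 11 mmHg = 1466.542 Pa
Q = 0.00125 m^3/s


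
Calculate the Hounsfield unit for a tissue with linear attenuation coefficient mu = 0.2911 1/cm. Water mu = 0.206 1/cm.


HU = ((mu_tissue - mu_water) / mu_water) * 1000
HU = ((0.2911 - 0.206) / 0.206) * 1000
HU = 413.1


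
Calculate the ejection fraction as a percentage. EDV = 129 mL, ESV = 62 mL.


SV = EDV - ESV = 129 - 62 = 67 mL
EF = SV/EDV * 100 = 67/129 * 100
EF = 51.94%


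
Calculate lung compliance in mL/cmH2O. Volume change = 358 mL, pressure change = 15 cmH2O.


C = dV / dP
C = 358 / 15
C = 23.87 mL/cmH2O


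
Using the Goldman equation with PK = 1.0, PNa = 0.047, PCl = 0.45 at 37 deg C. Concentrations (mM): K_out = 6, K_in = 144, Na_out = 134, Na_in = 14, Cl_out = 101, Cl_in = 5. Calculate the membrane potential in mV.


Vm = (RT/F)*ln((PK*Ko + PNa*Nao + PCl*Cli)/(PK*Ki + PNa*Nai + PCl*Clo))
Numer = 14.548, Denom = 190.108
Vm = -68.69 mV


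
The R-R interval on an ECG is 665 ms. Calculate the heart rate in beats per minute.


HR = 60 / RR_interval(s)
RR = 665 ms = 0.665 s
HR = 60 / 0.665 = 90.23 bpm


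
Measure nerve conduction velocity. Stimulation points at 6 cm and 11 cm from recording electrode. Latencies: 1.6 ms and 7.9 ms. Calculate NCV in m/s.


Distance = (11 - 6) / 100 = 0.05 m
dt = (7.9 - 1.6) / 1000 = 0.0063 s
NCV = dist / dt = 7.937 m/s


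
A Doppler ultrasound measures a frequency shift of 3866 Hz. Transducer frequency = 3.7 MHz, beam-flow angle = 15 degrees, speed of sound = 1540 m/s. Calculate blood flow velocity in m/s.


v = fd * c / (2 * f0 * cos(theta))
v = 3866 * 1540 / (2 * 3.7000e+06 * cos(15))
v = 0.8329 m/s


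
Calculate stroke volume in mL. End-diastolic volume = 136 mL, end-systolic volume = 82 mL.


SV = EDV - ESV
SV = 136 - 82
SV = 54 mL


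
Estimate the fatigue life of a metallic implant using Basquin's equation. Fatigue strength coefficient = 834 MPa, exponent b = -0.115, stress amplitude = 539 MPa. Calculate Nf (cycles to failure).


sigma_a = sigma_f' * (2Nf)^b
2Nf = (sigma_a/sigma_f')^(1/b)
2Nf = (539/834)^(1/-0.115)
2Nf = 44.514155
Nf = 22.26


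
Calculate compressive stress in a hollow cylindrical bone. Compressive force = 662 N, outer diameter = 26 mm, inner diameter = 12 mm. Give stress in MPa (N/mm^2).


A = pi*(r_o^2 - r_i^2)
r_o = 13 mm, r_i = 6 mm
A = 417.832 mm^2
sigma = F/A = 662 / 417.832
sigma = 1.584 MPa


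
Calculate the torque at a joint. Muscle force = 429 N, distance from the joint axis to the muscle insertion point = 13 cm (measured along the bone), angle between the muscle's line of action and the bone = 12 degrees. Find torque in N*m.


Torque = F * d * sin(theta)   (moment arm = d*sin(theta))
d = 13 cm = 0.13 m
Torque = 429 * 0.13 * sin(12)
Torque = 11.6 N*m


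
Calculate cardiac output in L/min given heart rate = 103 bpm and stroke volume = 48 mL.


CO = HR * SV
CO = 103 * 48 / 1000
CO = 4.944 L/min


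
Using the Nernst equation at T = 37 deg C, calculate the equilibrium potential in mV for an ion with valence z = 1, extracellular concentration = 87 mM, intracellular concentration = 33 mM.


E = (RT/(zF)) * ln(C_out/C_in)
T = 37 + 273.15 = 310.15 K
E = (8.314 * 310.15 / (1 * 96485)) * ln(87/33)
E = 25.91 mV


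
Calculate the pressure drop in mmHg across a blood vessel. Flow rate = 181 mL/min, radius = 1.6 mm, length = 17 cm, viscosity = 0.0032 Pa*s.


dP = 8*mu*L*Q / (pi*r^4)
Q = 181 mL/min = 3.01667e-06 m^3/s
dP = 637.657 Pa = 637.657 / 133.322 mmHg = 4.783 mmHg


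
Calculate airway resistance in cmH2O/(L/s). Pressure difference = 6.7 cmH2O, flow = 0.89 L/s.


R = dP / flow
R = 6.7 / 0.89
R = 7.528 cmH2O/(L/s)


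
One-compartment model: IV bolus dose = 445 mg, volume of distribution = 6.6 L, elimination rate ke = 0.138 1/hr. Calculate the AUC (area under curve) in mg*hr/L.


C0 = Dose/Vd = 445/6.6 = 67.4242 mg/L
AUC = C0/ke = 67.4242/0.138
AUC = 488.6 mg*hr/L


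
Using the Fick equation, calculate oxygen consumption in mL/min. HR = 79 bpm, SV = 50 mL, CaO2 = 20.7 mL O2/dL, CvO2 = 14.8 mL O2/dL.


CO = HR*SV = 79*50/1000 = 3.95 L/min
a-v O2 diff = 20.7 - 14.8 = 5.9 mL/dL
VO2 = CO * (CaO2-CvO2) * 10 dL/L
VO2 = 3.95 * 5.9 * 10
VO2 = 233 mL/min


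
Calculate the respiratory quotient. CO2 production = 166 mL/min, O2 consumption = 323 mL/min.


RQ = VCO2 / VO2
RQ = 166 / 323
RQ = 0.5139


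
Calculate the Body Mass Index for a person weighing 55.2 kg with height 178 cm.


BMI = weight / height^2
height = 178 cm = 1.78 m
BMI = 55.2 / 1.78^2
BMI = 17.42 kg/m^2


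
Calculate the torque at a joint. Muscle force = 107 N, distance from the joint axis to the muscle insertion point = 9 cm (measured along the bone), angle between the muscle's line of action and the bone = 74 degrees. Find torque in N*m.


Torque = F * d * sin(theta)   (moment arm = d*sin(theta))
d = 9 cm = 0.09 m
Torque = 107 * 0.09 * sin(74)
Torque = 9.257 N*m


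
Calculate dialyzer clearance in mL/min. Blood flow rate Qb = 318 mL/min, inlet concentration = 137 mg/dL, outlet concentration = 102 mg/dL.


K = Qb * (Cb_in - Cb_out) / Cb_in
K = 318 * (137 - 102) / 137
K = 81.24 mL/min


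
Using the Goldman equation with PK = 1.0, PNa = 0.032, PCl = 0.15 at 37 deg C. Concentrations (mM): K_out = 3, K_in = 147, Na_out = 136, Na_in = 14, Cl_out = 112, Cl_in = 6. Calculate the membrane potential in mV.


Vm = (RT/F)*ln((PK*Ko + PNa*Nao + PCl*Cli)/(PK*Ki + PNa*Nai + PCl*Clo))
Numer = 8.252, Denom = 164.248
Vm = -79.93 mV


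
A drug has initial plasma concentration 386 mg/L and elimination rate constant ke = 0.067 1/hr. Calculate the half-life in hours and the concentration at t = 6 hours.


t_half = ln(2) / ke = 0.693147 / 0.067 = 10.35 hr
C(t) = C0 * exp(-ke*t) = 386 * exp(-0.067*6)
C(6) = 258.2 mg/L


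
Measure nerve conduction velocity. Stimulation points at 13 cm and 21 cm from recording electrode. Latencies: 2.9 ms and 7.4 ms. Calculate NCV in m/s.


Distance = (21 - 13) / 100 = 0.08 m
dt = (7.4 - 2.9) / 1000 = 0.0045 s
NCV = dist / dt = 17.78 m/s


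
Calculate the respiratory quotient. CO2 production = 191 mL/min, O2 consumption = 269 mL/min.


RQ = VCO2 / VO2
RQ = 191 / 269
RQ = 0.71


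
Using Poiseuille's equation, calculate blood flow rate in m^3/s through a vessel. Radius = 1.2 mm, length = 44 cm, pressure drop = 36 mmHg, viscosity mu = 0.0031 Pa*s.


Q = pi*r^4*dP / (8*mu*L)
r = 0.0012 m, L = 0.44 m
dP = 36 mmHg = 4799.592 Pa
Q = 2.8653e-06 m^3/s


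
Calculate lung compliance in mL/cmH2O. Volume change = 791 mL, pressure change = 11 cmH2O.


C = dV / dP
C = 791 / 11
C = 71.91 mL/cmH2O


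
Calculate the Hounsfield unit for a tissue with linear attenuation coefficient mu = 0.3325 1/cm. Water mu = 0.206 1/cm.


HU = ((mu_tissue - mu_water) / mu_water) * 1000
HU = ((0.3325 - 0.206) / 0.206) * 1000
HU = 614.1


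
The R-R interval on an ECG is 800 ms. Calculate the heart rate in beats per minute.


HR = 60 / RR_interval(s)
RR = 800 ms = 0.8 s
HR = 60 / 0.8 = 75 bpm


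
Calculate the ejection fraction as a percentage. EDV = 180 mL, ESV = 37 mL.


SV = EDV - ESV = 180 - 37 = 143 mL
EF = SV/EDV * 100 = 143/180 * 100
EF = 79.44%


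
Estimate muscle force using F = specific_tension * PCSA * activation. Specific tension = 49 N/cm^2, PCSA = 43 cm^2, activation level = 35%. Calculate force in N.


F = sigma * PCSA * activation
F = 49 * 43 * 0.35
F = 737.4 N


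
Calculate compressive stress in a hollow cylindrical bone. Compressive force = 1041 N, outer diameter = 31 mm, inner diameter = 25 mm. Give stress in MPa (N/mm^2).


A = pi*(r_o^2 - r_i^2)
r_o = 15.5 mm, r_i = 12.5 mm
A = 263.894 mm^2
sigma = F/A = 1041 / 263.894
sigma = 3.945 MPa


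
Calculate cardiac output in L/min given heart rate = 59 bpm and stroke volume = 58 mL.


CO = HR * SV
CO = 59 * 58 / 1000
CO = 3.422 L/min


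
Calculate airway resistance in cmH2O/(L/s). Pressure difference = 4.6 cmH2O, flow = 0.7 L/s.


R = dP / flow
R = 4.6 / 0.7
R = 6.571 cmH2O/(L/s)


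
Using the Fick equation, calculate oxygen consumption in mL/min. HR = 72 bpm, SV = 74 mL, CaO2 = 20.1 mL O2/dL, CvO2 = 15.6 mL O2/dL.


CO = HR*SV = 72*74/1000 = 5.328 L/min
a-v O2 diff = 20.1 - 15.6 = 4.5 mL/dL
VO2 = CO * (CaO2-CvO2) * 10 dL/L
VO2 = 5.328 * 4.5 * 10
VO2 = 239.8 mL/min


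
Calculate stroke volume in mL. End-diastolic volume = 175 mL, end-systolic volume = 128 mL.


SV = EDV - ESV
SV = 175 - 128
SV = 47 mL


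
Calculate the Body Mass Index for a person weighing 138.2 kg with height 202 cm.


BMI = weight / height^2
height = 202 cm = 2.02 m
BMI = 138.2 / 2.02^2
BMI = 33.87 kg/m^2


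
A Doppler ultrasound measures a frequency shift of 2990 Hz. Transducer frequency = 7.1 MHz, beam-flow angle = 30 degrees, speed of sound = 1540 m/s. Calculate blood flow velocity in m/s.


v = fd * c / (2 * f0 * cos(theta))
v = 2990 * 1540 / (2 * 7.1000e+06 * cos(30))
v = 0.3744 m/s


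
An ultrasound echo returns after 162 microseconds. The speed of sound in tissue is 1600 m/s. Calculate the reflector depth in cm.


depth = c * t / 2
t = 162 us = 1.6200e-04 s
depth = 1600 * 1.6200e-04 / 2
depth = 0.1296 m = 12.96 cm


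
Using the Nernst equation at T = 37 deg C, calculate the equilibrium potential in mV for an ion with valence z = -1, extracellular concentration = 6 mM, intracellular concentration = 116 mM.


E = (RT/(zF)) * ln(C_out/C_in)
T = 37 + 273.15 = 310.15 K
E = (8.314 * 310.15 / (-1 * 96485)) * ln(6/116)
E = 79.16 mV


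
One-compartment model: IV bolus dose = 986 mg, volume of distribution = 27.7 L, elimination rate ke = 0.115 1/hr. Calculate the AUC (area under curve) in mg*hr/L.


C0 = Dose/Vd = 986/27.7 = 35.5957 mg/L
AUC = C0/ke = 35.5957/0.115
AUC = 309.5 mg*hr/L


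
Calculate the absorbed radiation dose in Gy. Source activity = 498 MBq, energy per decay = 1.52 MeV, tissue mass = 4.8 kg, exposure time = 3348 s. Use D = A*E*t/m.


A = 498 MBq = 4.9800e+08 Bq
E = 1.52 MeV = 2.43504e-13 J
D = A*E*t/m = 4.9800e+08*2.43504e-13*3348/4.8
D = 0.08458 Gy


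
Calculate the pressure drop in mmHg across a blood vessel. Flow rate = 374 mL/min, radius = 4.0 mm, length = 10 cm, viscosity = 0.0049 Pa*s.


dP = 8*mu*L*Q / (pi*r^4)
Q = 374 mL/min = 6.23333e-06 m^3/s
dP = 30.382 Pa = 30.382 / 133.322 mmHg = 0.2279 mmHg


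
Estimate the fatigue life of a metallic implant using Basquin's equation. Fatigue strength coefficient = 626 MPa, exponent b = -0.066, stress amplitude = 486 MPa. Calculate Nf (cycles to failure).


sigma_a = sigma_f' * (2Nf)^b
2Nf = (sigma_a/sigma_f')^(1/b)
2Nf = (486/626)^(1/-0.066)
2Nf = 46.315701
Nf = 23.16


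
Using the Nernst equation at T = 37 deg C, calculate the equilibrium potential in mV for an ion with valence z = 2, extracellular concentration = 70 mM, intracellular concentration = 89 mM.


E = (RT/(zF)) * ln(C_out/C_in)
T = 37 + 273.15 = 310.15 K
E = (8.314 * 310.15 / (2 * 96485)) * ln(70/89)
E = -3.209 mV


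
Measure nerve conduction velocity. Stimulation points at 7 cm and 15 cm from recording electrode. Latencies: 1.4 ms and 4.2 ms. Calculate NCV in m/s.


Distance = (15 - 7) / 100 = 0.08 m
dt = (4.2 - 1.4) / 1000 = 0.0028 s
NCV = dist / dt = 28.57 m/s


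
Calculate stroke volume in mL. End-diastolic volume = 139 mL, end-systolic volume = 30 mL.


SV = EDV - ESV
SV = 139 - 30
SV = 109 mL


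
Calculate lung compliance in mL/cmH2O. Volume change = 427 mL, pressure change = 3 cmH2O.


C = dV / dP
C = 427 / 3
C = 142.3 mL/cmH2O


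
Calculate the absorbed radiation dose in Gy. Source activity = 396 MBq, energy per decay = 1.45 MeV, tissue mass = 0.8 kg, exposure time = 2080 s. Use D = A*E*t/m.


A = 396 MBq = 3.9600e+08 Bq
E = 1.45 MeV = 2.3229e-13 J
D = A*E*t/m = 3.9600e+08*2.3229e-13*2080/0.8
D = 0.2392 Gy


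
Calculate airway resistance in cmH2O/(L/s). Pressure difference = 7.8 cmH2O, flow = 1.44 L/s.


R = dP / flow
R = 7.8 / 1.44
R = 5.417 cmH2O/(L/s)


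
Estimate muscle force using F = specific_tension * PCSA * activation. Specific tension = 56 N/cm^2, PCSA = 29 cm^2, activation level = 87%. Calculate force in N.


F = sigma * PCSA * activation
F = 56 * 29 * 0.87
F = 1413 N


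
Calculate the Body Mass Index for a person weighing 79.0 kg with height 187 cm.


BMI = weight / height^2
height = 187 cm = 1.87 m
BMI = 79.0 / 1.87^2
BMI = 22.59 kg/m^2


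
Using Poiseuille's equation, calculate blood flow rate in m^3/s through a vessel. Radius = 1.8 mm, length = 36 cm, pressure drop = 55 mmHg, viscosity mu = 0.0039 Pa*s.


Q = pi*r^4*dP / (8*mu*L)
r = 0.0018 m, L = 0.36 m
dP = 55 mmHg = 7332.71 Pa
Q = 2.1530e-05 m^3/s


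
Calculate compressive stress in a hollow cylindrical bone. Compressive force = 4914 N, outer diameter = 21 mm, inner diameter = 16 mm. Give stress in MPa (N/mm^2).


A = pi*(r_o^2 - r_i^2)
r_o = 10.5 mm, r_i = 8 mm
A = 145.299 mm^2
sigma = F/A = 4914 / 145.299
sigma = 33.82 MPa


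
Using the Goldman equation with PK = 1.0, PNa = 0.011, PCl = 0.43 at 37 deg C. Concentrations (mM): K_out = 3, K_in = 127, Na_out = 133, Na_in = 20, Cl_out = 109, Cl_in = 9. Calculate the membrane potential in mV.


Vm = (RT/F)*ln((PK*Ko + PNa*Nao + PCl*Cli)/(PK*Ki + PNa*Nai + PCl*Clo))
Numer = 8.333, Denom = 174.09
Vm = -81.23 mV


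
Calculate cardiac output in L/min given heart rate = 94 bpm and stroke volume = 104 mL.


CO = HR * SV
CO = 94 * 104 / 1000
CO = 9.776 L/min


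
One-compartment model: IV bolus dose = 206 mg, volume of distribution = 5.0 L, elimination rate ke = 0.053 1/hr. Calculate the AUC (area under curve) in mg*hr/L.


C0 = Dose/Vd = 206/5.0 = 41.2 mg/L
AUC = C0/ke = 41.2/0.053
AUC = 777.4 mg*hr/L


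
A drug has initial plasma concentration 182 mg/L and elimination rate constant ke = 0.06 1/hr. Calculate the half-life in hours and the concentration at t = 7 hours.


t_half = ln(2) / ke = 0.693147 / 0.06 = 11.55 hr
C(t) = C0 * exp(-ke*t) = 182 * exp(-0.06*7)
C(7) = 119.6 mg/L


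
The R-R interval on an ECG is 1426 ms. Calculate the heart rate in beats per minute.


HR = 60 / RR_interval(s)
RR = 1426 ms = 1.426 s
HR = 60 / 1.426 = 42.08 bpm


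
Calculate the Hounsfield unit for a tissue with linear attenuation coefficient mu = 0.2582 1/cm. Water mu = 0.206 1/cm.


HU = ((mu_tissue - mu_water) / mu_water) * 1000
HU = ((0.2582 - 0.206) / 0.206) * 1000
HU = 253.4


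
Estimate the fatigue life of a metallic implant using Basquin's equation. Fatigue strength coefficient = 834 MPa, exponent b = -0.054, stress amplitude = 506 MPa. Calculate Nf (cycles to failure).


sigma_a = sigma_f' * (2Nf)^b
2Nf = (sigma_a/sigma_f')^(1/b)
2Nf = (506/834)^(1/-0.054)
2Nf = 10442.541
Nf = 5221


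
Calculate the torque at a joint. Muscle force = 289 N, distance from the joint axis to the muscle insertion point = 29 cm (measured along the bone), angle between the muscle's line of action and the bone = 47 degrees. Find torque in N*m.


Torque = F * d * sin(theta)   (moment arm = d*sin(theta))
d = 29 cm = 0.29 m
Torque = 289 * 0.29 * sin(47)
Torque = 61.29 N*m


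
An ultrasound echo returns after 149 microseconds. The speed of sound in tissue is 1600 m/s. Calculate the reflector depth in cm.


depth = c * t / 2
t = 149 us = 1.4900e-04 s
depth = 1600 * 1.4900e-04 / 2
depth = 0.1192 m = 11.92 cm


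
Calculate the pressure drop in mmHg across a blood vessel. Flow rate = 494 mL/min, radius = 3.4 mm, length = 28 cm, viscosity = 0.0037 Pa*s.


dP = 8*mu*L*Q / (pi*r^4)
Q = 494 mL/min = 8.23333e-06 m^3/s
dP = 162.54 Pa = 162.54 / 133.322 mmHg = 1.219 mmHg


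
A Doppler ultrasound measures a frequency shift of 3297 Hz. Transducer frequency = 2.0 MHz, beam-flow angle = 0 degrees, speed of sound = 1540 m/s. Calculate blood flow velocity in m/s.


v = fd * c / (2 * f0 * cos(theta))
v = 3297 * 1540 / (2 * 2.0000e+06 * cos(0))
v = 1.269 m/s


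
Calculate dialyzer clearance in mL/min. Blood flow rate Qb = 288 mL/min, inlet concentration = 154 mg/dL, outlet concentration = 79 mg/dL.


K = Qb * (Cb_in - Cb_out) / Cb_in
K = 288 * (154 - 79) / 154
K = 140.3 mL/min


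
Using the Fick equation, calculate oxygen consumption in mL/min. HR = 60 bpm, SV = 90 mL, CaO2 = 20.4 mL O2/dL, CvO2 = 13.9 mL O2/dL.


CO = HR*SV = 60*90/1000 = 5.4 L/min
a-v O2 diff = 20.4 - 13.9 = 6.5 mL/dL
VO2 = CO * (CaO2-CvO2) * 10 dL/L
VO2 = 5.4 * 6.5 * 10
VO2 = 351 mL/min


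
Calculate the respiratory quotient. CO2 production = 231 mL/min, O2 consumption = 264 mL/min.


RQ = VCO2 / VO2
RQ = 231 / 264
RQ = 0.875


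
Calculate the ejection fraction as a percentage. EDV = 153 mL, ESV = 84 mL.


SV = EDV - ESV = 153 - 84 = 69 mL
EF = SV/EDV * 100 = 69/153 * 100
EF = 45.1%


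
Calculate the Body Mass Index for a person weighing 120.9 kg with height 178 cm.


BMI = weight / height^2
height = 178 cm = 1.78 m
BMI = 120.9 / 1.78^2
BMI = 38.16 kg/m^2


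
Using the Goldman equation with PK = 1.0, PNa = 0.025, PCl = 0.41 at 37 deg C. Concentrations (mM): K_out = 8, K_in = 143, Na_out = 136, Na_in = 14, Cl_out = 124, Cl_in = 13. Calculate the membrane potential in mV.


Vm = (RT/F)*ln((PK*Ko + PNa*Nao + PCl*Cli)/(PK*Ki + PNa*Nai + PCl*Clo))
Numer = 16.73, Denom = 194.19
Vm = -65.52 mV


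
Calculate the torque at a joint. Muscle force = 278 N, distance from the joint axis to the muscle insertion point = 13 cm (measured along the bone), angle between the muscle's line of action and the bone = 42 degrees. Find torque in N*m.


Torque = F * d * sin(theta)   (moment arm = d*sin(theta))
d = 13 cm = 0.13 m
Torque = 278 * 0.13 * sin(42)
Torque = 24.18 N*m


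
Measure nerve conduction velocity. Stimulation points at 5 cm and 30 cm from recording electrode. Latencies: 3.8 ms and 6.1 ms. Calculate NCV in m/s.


Distance = (30 - 5) / 100 = 0.25 m
dt = (6.1 - 3.8) / 1000 = 0.0023 s
NCV = dist / dt = 108.7 m/s


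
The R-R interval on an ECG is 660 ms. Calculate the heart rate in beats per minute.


HR = 60 / RR_interval(s)
RR = 660 ms = 0.66 s
HR = 60 / 0.66 = 90.91 bpm


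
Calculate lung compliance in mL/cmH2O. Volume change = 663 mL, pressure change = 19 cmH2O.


C = dV / dP
C = 663 / 19
C = 34.89 mL/cmH2O


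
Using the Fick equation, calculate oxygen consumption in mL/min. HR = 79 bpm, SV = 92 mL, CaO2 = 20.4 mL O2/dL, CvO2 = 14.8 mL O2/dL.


CO = HR*SV = 79*92/1000 = 7.268 L/min
a-v O2 diff = 20.4 - 14.8 = 5.6 mL/dL
VO2 = CO * (CaO2-CvO2) * 10 dL/L
VO2 = 7.268 * 5.6 * 10
VO2 = 407 mL/min


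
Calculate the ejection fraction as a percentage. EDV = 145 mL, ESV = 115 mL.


SV = EDV - ESV = 145 - 115 = 30 mL
EF = SV/EDV * 100 = 30/145 * 100
EF = 20.69%


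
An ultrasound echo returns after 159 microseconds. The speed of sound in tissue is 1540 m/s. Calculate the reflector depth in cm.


depth = c * t / 2
t = 159 us = 1.5900e-04 s
depth = 1540 * 1.5900e-04 / 2
depth = 0.12243 m = 12.243 cm


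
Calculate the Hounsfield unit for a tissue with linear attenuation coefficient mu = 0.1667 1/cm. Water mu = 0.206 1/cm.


HU = ((mu_tissue - mu_water) / mu_water) * 1000
HU = ((0.1667 - 0.206) / 0.206) * 1000
HU = -190.8


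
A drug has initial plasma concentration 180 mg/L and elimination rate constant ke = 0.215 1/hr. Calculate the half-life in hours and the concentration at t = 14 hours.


t_half = ln(2) / ke = 0.693147 / 0.215 = 3.224 hr
C(t) = C0 * exp(-ke*t) = 180 * exp(-0.215*14)
C(14) = 8.873 mg/L


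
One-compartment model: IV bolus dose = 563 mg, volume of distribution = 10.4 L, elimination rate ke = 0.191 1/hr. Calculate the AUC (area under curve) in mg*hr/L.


C0 = Dose/Vd = 563/10.4 = 54.1346 mg/L
AUC = C0/ke = 54.1346/0.191
AUC = 283.4 mg*hr/L


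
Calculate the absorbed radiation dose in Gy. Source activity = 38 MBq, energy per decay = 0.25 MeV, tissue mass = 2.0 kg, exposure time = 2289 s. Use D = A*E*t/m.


A = 38 MBq = 3.8000e+07 Bq
E = 0.25 MeV = 4.005e-14 J
D = A*E*t/m = 3.8000e+07*4.005e-14*2289/2.0
D = 0.001742 Gy


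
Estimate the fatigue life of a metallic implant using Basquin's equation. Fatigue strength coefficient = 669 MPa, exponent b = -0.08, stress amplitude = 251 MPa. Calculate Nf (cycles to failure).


sigma_a = sigma_f' * (2Nf)^b
2Nf = (sigma_a/sigma_f')^(1/b)
2Nf = (251/669)^(1/-0.08)
2Nf = 209848.06
Nf = 1.049e+05


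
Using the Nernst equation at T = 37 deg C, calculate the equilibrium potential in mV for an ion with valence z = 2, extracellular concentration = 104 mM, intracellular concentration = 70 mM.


E = (RT/(zF)) * ln(C_out/C_in)
T = 37 + 273.15 = 310.15 K
E = (8.314 * 310.15 / (2 * 96485)) * ln(104/70)
E = 5.29 mV


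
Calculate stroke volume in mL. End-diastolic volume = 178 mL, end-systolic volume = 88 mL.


SV = EDV - ESV
SV = 178 - 88
SV = 90 mL


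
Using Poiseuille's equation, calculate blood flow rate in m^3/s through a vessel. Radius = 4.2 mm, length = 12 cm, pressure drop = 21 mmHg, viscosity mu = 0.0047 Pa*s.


Q = pi*r^4*dP / (8*mu*L)
r = 0.0042 m, L = 0.12 m
dP = 21 mmHg = 2799.762 Pa
Q = 6.0660e-04 m^3/s


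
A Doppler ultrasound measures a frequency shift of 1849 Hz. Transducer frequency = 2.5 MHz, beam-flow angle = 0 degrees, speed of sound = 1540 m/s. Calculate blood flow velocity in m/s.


v = fd * c / (2 * f0 * cos(theta))
v = 1849 * 1540 / (2 * 2.5000e+06 * cos(0))
v = 0.5695 m/s


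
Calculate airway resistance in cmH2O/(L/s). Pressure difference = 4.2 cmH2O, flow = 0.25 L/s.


R = dP / flow
R = 4.2 / 0.25
R = 16.8 cmH2O/(L/s)


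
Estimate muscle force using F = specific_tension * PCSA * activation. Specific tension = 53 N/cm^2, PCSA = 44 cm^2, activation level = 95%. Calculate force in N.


F = sigma * PCSA * activation
F = 53 * 44 * 0.95
F = 2215 N


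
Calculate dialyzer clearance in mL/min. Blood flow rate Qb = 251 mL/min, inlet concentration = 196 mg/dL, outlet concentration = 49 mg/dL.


K = Qb * (Cb_in - Cb_out) / Cb_in
K = 251 * (196 - 49) / 196
K = 188.2 mL/min


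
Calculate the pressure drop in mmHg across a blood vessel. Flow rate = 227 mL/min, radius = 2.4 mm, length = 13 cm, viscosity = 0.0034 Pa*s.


dP = 8*mu*L*Q / (pi*r^4)
Q = 227 mL/min = 3.78333e-06 m^3/s
dP = 128.349 Pa = 128.349 / 133.322 mmHg = 0.9627 mmHg


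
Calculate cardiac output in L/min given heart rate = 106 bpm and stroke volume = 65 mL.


CO = HR * SV
CO = 106 * 65 / 1000
CO = 6.89 L/min


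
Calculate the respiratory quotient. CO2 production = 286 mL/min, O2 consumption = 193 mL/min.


RQ = VCO2 / VO2
RQ = 286 / 193
RQ = 1.482


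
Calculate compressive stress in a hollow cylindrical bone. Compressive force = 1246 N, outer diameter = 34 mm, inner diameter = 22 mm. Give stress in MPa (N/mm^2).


A = pi*(r_o^2 - r_i^2)
r_o = 17 mm, r_i = 11 mm
A = 527.788 mm^2
sigma = F/A = 1246 / 527.788
sigma = 2.361 MPa


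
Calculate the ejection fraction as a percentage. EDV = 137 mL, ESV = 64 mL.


SV = EDV - ESV = 137 - 64 = 73 mL
EF = SV/EDV * 100 = 73/137 * 100
EF = 53.28%


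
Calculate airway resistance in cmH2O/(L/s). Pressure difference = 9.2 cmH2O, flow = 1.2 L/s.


R = dP / flow
R = 9.2 / 1.2
R = 7.667 cmH2O/(L/s)


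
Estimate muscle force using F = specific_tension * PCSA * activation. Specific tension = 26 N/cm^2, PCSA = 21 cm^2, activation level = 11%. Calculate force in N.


F = sigma * PCSA * activation
F = 26 * 21 * 0.11
F = 60.06 N


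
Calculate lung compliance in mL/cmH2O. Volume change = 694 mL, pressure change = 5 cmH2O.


C = dV / dP
C = 694 / 5
C = 138.8 mL/cmH2O


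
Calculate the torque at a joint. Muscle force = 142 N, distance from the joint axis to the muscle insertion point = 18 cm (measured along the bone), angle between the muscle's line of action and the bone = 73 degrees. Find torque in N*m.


Torque = F * d * sin(theta)   (moment arm = d*sin(theta))
d = 18 cm = 0.18 m
Torque = 142 * 0.18 * sin(73)
Torque = 24.44 N*m


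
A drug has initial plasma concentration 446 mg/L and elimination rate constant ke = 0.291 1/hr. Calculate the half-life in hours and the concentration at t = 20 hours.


t_half = ln(2) / ke = 0.693147 / 0.291 = 2.382 hr
C(t) = C0 * exp(-ke*t) = 446 * exp(-0.291*20)
C(20) = 1.324 mg/L


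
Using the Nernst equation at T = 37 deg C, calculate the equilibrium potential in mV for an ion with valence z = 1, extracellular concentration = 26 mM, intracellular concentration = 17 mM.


E = (RT/(zF)) * ln(C_out/C_in)
T = 37 + 273.15 = 310.15 K
E = (8.314 * 310.15 / (1 * 96485)) * ln(26/17)
E = 11.36 mV


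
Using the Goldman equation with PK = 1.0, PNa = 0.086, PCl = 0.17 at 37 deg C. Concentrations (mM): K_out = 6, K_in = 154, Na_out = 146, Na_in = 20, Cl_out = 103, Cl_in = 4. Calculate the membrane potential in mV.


Vm = (RT/F)*ln((PK*Ko + PNa*Nao + PCl*Cli)/(PK*Ki + PNa*Nai + PCl*Clo))
Numer = 19.236, Denom = 173.23
Vm = -58.74 mV


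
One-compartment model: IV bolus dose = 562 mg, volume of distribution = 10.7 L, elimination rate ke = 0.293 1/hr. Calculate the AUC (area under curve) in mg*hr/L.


C0 = Dose/Vd = 562/10.7 = 52.5234 mg/L
AUC = C0/ke = 52.5234/0.293
AUC = 179.3 mg*hr/L


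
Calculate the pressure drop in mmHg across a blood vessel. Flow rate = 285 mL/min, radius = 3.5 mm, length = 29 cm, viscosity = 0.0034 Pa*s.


dP = 8*mu*L*Q / (pi*r^4)
Q = 285 mL/min = 4.75e-06 m^3/s
dP = 79.4765 Pa = 79.4765 / 133.322 mmHg = 0.5961 mmHg


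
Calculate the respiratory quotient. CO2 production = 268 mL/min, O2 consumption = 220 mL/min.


RQ = VCO2 / VO2
RQ = 268 / 220
RQ = 1.218


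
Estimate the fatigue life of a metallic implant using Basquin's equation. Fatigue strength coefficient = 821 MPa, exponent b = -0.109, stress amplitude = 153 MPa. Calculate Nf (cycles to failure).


sigma_a = sigma_f' * (2Nf)^b
2Nf = (sigma_a/sigma_f')^(1/b)
2Nf = (153/821)^(1/-0.109)
2Nf = 4943704.9
Nf = 2.4719e+06


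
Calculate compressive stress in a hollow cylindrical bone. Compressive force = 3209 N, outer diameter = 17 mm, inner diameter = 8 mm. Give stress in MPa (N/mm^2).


A = pi*(r_o^2 - r_i^2)
r_o = 8.5 mm, r_i = 4 mm
A = 176.715 mm^2
sigma = F/A = 3209 / 176.715
sigma = 18.16 MPa


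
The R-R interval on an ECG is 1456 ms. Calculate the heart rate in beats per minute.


HR = 60 / RR_interval(s)
RR = 1456 ms = 1.456 s
HR = 60 / 1.456 = 41.21 bpm


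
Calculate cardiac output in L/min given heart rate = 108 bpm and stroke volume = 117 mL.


CO = HR * SV
CO = 108 * 117 / 1000
CO = 12.64 L/min


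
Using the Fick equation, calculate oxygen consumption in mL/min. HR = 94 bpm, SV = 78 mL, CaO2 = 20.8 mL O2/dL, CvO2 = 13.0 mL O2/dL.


CO = HR*SV = 94*78/1000 = 7.332 L/min
a-v O2 diff = 20.8 - 13.0 = 7.8 mL/dL
VO2 = CO * (CaO2-CvO2) * 10 dL/L
VO2 = 7.332 * 7.8 * 10
VO2 = 571.9 mL/min


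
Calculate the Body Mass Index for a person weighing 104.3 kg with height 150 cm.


BMI = weight / height^2
height = 150 cm = 1.5 m
BMI = 104.3 / 1.5^2
BMI = 46.36 kg/m^2


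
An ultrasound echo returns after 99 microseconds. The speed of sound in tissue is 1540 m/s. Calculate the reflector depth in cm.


depth = c * t / 2
t = 99 us = 9.9000e-05 s
depth = 1540 * 9.9000e-05 / 2
depth = 0.07623 m = 7.623 cm


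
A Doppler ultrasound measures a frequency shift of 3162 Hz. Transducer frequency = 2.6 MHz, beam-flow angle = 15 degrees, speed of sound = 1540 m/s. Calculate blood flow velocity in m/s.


v = fd * c / (2 * f0 * cos(theta))
v = 3162 * 1540 / (2 * 2.6000e+06 * cos(15))
v = 0.9695 m/s


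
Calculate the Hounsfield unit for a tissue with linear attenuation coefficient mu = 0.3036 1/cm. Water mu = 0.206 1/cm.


HU = ((mu_tissue - mu_water) / mu_water) * 1000
HU = ((0.3036 - 0.206) / 0.206) * 1000
HU = 473.8


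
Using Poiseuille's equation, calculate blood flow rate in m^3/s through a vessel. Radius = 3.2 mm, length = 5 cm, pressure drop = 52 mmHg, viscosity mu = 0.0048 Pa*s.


Q = pi*r^4*dP / (8*mu*L)
r = 0.0032 m, L = 0.05 m
dP = 52 mmHg = 6932.744 Pa
Q = 0.001189 m^3/s


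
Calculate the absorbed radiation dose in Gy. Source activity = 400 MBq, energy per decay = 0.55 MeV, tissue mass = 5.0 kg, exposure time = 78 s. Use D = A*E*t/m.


A = 400 MBq = 4.0000e+08 Bq
E = 0.55 MeV = 8.811e-14 J
D = A*E*t/m = 4.0000e+08*8.811e-14*78/5.0
D = 5.4981e-04 Gy


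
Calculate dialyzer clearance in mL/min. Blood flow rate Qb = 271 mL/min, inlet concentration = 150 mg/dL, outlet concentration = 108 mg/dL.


K = Qb * (Cb_in - Cb_out) / Cb_in
K = 271 * (150 - 108) / 150
K = 75.88 mL/min


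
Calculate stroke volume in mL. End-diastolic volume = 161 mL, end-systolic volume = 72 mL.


SV = EDV - ESV
SV = 161 - 72
SV = 89 mL


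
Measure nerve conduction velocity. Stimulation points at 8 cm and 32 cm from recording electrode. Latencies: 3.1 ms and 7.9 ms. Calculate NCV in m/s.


Distance = (32 - 8) / 100 = 0.24 m
dt = (7.9 - 3.1) / 1000 = 0.0048 s
NCV = dist / dt = 50 m/s


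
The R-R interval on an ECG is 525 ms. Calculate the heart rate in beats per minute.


HR = 60 / RR_interval(s)
RR = 525 ms = 0.525 s
HR = 60 / 0.525 = 114.3 bpm


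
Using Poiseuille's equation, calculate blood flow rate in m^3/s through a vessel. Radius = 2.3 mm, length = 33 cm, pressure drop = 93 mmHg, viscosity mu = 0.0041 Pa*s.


Q = pi*r^4*dP / (8*mu*L)
r = 0.0023 m, L = 0.33 m
dP = 93 mmHg = 12398.946 Pa
Q = 1.0071e-04 m^3/s


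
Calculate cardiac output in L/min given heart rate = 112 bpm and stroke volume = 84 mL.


CO = HR * SV
CO = 112 * 84 / 1000
CO = 9.408 L/min


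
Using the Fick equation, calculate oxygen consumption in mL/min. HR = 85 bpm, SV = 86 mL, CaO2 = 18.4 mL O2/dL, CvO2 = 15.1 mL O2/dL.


CO = HR*SV = 85*86/1000 = 7.31 L/min
a-v O2 diff = 18.4 - 15.1 = 3.3 mL/dL
VO2 = CO * (CaO2-CvO2) * 10 dL/L
VO2 = 7.31 * 3.3 * 10
VO2 = 241.2 mL/min


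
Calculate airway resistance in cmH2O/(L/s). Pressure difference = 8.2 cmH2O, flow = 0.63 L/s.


R = dP / flow
R = 8.2 / 0.63
R = 13.02 cmH2O/(L/s)


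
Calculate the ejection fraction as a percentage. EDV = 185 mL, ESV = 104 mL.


SV = EDV - ESV = 185 - 104 = 81 mL
EF = SV/EDV * 100 = 81/185 * 100
EF = 43.78%


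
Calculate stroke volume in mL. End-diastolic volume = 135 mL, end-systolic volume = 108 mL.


SV = EDV - ESV
SV = 135 - 108
SV = 27 mL


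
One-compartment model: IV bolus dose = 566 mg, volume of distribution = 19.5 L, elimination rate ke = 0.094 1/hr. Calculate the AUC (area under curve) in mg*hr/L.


C0 = Dose/Vd = 566/19.5 = 29.0256 mg/L
AUC = C0/ke = 29.0256/0.094
AUC = 308.8 mg*hr/L


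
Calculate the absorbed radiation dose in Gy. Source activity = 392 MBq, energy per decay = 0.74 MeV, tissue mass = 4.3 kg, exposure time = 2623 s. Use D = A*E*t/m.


A = 392 MBq = 3.9200e+08 Bq
E = 0.74 MeV = 1.18548e-13 J
D = A*E*t/m = 3.9200e+08*1.18548e-13*2623/4.3
D = 0.02835 Gy


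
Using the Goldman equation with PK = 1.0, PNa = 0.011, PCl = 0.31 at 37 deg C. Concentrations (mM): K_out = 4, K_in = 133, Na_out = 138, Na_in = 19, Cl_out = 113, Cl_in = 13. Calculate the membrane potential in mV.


Vm = (RT/F)*ln((PK*Ko + PNa*Nao + PCl*Cli)/(PK*Ki + PNa*Nai + PCl*Clo))
Numer = 9.548, Denom = 168.239
Vm = -76.68 mV


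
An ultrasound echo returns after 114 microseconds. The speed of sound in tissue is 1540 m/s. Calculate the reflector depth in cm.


depth = c * t / 2
t = 114 us = 1.1400e-04 s
depth = 1540 * 1.1400e-04 / 2
depth = 0.08778 m = 8.778 cm


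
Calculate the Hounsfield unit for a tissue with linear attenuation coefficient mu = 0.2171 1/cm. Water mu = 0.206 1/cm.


HU = ((mu_tissue - mu_water) / mu_water) * 1000
HU = ((0.2171 - 0.206) / 0.206) * 1000
HU = 53.88


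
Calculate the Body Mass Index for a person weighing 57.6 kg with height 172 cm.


BMI = weight / height^2
height = 172 cm = 1.72 m
BMI = 57.6 / 1.72^2
BMI = 19.47 kg/m^2


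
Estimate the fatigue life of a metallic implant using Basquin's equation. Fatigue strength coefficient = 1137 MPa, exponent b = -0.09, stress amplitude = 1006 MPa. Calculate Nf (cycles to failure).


sigma_a = sigma_f' * (2Nf)^b
2Nf = (sigma_a/sigma_f')^(1/b)
2Nf = (1006/1137)^(1/-0.09)
2Nf = 3.8966757
Nf = 1.948
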